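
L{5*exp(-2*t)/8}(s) 5/(8*(s + 2))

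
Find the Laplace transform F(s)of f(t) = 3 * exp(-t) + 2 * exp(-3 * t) 3/(s + 1) + 2/(s + 3)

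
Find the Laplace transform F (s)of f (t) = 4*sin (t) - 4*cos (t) 4/ (s^2 + 1) - 4*s/ (s^2 + 1)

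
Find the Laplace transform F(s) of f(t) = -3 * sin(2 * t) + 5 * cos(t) 5 * s/(s^2 + 1)-6/(s^2 + 4) 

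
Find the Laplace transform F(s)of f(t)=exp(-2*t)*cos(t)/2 (s + 2)/(2*((s + 2)^2 + 1))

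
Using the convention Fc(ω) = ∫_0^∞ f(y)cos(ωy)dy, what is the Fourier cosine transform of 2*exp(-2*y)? 4/(ω^2 + 4)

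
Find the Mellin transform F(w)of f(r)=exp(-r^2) gamma(w/2)/2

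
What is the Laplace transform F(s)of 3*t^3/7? 18/(7*s^4)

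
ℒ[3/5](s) 3/ (5 * s)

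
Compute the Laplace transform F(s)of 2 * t 2/s^2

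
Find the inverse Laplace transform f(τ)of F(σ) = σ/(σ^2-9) cosh(3*τ)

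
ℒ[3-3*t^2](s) 3/s - 6/s^3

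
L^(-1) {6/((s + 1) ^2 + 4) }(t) 3*exp(-t)*sin(2*t) 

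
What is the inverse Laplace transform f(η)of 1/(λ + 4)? exp(-4*η)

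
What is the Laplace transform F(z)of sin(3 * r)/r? atan(3/z)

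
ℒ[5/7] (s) 5/(7*s)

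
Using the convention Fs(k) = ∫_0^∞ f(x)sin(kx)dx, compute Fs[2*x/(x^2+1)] pi*exp(-k)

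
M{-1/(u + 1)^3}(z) -pi * (z - 2) * (z - 1)/(2 * sin(pi * z))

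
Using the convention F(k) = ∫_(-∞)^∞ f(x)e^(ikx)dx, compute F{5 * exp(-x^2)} 5 * sqrt(pi) * exp(-k^2/4)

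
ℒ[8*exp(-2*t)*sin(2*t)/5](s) 16/(5*((s + 2)^2 + 4))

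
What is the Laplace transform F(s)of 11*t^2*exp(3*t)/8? 11/(4*(s - 3)^3)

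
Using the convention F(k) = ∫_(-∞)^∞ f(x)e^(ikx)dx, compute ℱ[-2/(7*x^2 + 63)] -2*pi*exp(-3*Abs(k))/21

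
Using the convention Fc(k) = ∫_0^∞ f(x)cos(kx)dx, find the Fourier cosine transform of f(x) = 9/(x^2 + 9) 3 * pi * exp(-3 * k)/2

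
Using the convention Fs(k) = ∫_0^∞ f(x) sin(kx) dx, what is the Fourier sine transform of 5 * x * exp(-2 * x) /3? 20 * k/(3 * (k^2+4) ^2) 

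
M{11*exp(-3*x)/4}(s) 11*gamma(s)/(4*3^s)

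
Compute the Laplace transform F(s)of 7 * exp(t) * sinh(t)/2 7/(2 * s * (s - 2))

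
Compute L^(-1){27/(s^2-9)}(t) 9*sinh(3*t)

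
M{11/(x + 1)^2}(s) -11*pi*(s - 1)/sin(pi*s)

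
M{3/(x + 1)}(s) 3 * pi * csc(pi * s)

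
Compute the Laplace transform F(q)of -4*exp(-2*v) -4/(q + 2)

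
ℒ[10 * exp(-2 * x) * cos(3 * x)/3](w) 10 * (w + 2)/(3 * ((w + 2)^2 + 9))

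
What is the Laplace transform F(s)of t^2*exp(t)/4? 1/(2*(s - 1)^3)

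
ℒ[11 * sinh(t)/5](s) 11/(5 * (s^2 - 1))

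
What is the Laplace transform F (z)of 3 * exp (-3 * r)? 3/ (z + 3)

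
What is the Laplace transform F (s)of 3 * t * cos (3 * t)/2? 3 * (s^2 - 9)/ (2 * (s^2 + 9)^2)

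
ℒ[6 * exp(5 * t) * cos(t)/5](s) 6 * (s - 5)/(5 * ((s - 5)^2 + 1))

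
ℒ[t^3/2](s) 3/s^4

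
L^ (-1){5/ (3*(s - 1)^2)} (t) 5*t*exp (t)/3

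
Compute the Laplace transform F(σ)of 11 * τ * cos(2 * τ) 11 * (σ^2 - 4)/(σ^2 + 4)^2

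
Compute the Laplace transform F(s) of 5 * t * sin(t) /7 10 * s/(7 * (s^2 + 1) ^2) 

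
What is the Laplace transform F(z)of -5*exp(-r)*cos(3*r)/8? 5*(-z - 1)/(8*((z + 1)^2 + 9))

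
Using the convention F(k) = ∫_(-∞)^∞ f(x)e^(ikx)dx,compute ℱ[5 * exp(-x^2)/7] 5 * sqrt(pi) * exp(-k^2/4)/7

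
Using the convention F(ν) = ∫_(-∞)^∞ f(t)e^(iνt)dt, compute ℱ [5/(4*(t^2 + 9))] 5*pi*exp(-3*Abs(ν))/12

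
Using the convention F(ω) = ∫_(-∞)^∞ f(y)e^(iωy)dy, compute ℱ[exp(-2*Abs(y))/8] 1/(2*(ω^2 + 4))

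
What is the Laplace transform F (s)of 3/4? 3/ (4*s)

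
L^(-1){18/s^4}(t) 3*t^3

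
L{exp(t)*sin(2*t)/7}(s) 2/(7*((s - 1)^2 + 4))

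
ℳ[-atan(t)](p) pi * sec(pi * p/2)/(2 * p)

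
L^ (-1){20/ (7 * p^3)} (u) 10 * u^2/7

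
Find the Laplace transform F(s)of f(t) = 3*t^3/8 9/(4*s^4)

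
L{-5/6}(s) -5/(6 * s)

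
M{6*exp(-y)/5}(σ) 6*gamma(σ)/5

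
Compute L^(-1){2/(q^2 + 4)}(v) sin(2*v)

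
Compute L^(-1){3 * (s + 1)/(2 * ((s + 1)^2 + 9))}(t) 3 * exp(-t) * cos(3 * t)/2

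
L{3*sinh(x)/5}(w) 3/(5*(w^2-1))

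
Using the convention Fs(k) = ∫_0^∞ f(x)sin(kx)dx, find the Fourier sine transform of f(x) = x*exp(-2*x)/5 4*k/(5*(k^2+4)^2)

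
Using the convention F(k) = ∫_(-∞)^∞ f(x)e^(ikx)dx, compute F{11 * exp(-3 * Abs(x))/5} 66/(5 * (k^2 + 9))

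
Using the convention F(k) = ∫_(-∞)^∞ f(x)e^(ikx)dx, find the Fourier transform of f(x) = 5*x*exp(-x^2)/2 5*I*sqrt(pi)*k*exp(-k^2/4)/4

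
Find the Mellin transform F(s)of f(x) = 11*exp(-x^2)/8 11*gamma(s/2)/16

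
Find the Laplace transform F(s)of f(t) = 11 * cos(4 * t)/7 11 * s/(7 * (s^2 + 16))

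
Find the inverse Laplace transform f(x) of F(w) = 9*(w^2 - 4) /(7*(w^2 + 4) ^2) 9*x*cos(2*x) /7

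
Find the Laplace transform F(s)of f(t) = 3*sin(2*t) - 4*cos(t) 6/(s^2 + 4) - 4*s/(s^2 + 1)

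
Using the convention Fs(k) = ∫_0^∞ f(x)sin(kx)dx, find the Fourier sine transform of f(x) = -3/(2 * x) -3 * pi/4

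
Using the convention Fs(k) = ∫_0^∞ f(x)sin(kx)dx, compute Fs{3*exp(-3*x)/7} 3*k/(7*(k^2 + 9))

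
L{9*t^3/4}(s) 27/(2*s^4)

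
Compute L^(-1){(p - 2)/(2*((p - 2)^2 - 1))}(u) exp(2*u)*cosh(u)/2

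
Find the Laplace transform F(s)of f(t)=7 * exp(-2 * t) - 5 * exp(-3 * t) 7/(s + 2) - 5/(s + 3)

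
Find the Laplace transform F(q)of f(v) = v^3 6/q^4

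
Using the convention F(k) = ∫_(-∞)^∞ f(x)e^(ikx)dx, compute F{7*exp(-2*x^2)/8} 7*sqrt(2)*sqrt(pi)*exp(-k^2/8)/16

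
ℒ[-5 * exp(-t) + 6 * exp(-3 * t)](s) 6/(s + 3) - 5/(s + 1) 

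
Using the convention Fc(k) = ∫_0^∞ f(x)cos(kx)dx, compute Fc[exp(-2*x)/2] 1/(k^2 + 4)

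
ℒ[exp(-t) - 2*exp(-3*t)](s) 1/(s + 1) - 2/(s + 3) 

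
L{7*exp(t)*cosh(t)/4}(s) 7*(s - 1)/(4*s*(s - 2))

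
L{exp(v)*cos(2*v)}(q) (q - 1)/((q - 1)^2 + 4)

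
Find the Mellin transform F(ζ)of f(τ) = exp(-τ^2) gamma(ζ/2)/2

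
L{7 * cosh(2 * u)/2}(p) 7 * p/(2 * (p^2 - 4))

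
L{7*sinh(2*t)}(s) 14/(s^2 - 4)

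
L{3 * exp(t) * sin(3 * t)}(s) 9/((s - 1)^2+9)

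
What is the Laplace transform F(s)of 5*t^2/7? 10/(7*s^3)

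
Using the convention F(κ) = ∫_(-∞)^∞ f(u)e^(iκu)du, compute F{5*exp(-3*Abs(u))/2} 15/(κ^2 + 9)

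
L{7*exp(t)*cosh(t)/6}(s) 7*(s - 1)/(6*s*(s - 2))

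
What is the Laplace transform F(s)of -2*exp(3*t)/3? -2/(3*s - 9)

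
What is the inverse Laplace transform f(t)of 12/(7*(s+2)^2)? 12*t*exp(-2*t)/7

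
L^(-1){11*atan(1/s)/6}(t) 11*sin(t)/(6*t)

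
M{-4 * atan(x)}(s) 2 * pi * sec(pi * s/2)/s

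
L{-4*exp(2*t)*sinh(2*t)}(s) -8/(s*(s - 4))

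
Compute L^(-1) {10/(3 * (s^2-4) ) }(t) 5 * sinh(2 * t) /3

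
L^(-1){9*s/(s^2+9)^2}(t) 3*t*sin(3*t)/2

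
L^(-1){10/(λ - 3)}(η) 10*exp(3*η)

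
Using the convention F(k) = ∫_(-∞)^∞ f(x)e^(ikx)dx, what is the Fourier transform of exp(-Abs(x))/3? 2/(3*(k^2 + 1))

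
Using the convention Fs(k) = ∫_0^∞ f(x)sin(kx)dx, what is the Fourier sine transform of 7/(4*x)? 7*pi/8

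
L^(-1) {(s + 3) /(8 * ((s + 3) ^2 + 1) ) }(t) exp(-3 * t) * cos(t) /8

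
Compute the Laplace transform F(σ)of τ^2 2/σ^3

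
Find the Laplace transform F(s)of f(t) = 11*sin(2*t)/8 11/(4*(s^2 + 4))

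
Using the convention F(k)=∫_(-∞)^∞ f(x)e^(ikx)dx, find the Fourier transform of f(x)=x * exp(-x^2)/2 I * sqrt(pi) * k * exp(-k^2/4)/4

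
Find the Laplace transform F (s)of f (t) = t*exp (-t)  (s + 1)^ (-2)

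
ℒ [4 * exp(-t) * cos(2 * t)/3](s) 4 * (s+1)/(3 * ((s+1)^2+4))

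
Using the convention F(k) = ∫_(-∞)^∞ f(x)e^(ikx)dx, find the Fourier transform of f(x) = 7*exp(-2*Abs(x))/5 28/(5*(k^2 + 4))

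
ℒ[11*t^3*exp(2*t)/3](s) 22/(s - 2)^4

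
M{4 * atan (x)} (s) -2 * pi * sec (pi * s/2)/s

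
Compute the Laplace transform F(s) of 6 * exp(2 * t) 6/(s - 2) 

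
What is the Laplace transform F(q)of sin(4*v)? 4/(q^2 + 16)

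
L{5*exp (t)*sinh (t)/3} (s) 5/ (3*s*(s - 2))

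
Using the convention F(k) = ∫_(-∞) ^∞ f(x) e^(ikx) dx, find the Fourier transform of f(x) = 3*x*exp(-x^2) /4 3*I*sqrt(pi)*k*exp(-k^2/4) /8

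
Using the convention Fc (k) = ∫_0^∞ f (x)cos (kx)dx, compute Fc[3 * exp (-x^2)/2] 3 * sqrt (pi) * exp (-k^2/4)/4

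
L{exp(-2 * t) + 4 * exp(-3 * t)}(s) 4/(s + 3) + 1/(s + 2)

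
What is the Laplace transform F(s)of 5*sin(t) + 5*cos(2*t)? 5/(s^2 + 1) + 5*s/(s^2 + 4)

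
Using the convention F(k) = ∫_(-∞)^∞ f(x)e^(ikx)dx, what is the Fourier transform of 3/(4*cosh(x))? 3*pi/(4*cosh(pi*k/2))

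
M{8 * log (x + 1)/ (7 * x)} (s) -8 * pi * csc (pi * s)/ (7 * s - 7)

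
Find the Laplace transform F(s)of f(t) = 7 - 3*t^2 7/s - 6/s^3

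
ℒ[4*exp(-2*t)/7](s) 4/(7*(s+2))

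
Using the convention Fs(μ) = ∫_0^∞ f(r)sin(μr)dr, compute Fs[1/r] pi/2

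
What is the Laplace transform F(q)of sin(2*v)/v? atan(2/q)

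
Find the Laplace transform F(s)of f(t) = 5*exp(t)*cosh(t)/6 5*(s - 1)/(6*s*(s - 2))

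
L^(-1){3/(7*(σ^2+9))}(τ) sin(3*τ)/7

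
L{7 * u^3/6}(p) 7/p^4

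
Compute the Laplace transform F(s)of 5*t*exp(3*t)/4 5/(4*(s - 3)^2)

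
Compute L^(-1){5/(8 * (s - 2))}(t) 5 * exp(2 * t)/8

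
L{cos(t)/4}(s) s/(4*(s^2 + 1))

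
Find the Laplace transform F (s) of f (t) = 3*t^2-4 6/s^3-4/s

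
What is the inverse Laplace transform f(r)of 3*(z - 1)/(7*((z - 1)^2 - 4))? 3*exp(r)*cosh(2*r)/7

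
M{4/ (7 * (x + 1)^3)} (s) 2 * pi * (s - 2) * (s - 1)/ (7 * sin (pi * s))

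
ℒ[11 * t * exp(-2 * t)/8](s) 11/(8 * (s+2)^2)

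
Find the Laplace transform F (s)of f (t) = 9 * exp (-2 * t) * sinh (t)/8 9/ (8 * ( (s + 2)^2 - 1))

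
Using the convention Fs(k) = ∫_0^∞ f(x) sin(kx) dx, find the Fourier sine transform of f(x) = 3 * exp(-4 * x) 3 * k/(k^2 + 16) 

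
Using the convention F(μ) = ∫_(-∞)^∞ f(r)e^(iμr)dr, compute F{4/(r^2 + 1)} 4 * pi * exp(-Abs(μ))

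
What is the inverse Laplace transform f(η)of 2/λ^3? η^2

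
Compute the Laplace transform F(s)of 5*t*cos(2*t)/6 5*(s^2 - 4)/(6*(s^2+4)^2)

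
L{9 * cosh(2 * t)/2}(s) 9 * s/(2 * (s^2 - 4))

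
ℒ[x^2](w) 2/w^3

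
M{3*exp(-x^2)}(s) 3*gamma(s/2)/2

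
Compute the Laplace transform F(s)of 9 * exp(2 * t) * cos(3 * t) 9 * (s - 2)/((s - 2)^2 + 9)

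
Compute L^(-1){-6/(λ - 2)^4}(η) -η^3*exp(2*η)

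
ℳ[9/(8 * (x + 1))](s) 9 * pi * csc(pi * s)/8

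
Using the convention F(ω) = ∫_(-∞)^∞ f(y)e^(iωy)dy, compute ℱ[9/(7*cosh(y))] 9*pi/(7*cosh(pi*ω/2))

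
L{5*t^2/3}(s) 10/(3*s^3)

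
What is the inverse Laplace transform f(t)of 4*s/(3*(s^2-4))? 4*cosh(2*t)/3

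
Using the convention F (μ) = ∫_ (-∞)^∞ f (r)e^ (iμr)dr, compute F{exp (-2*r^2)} sqrt (2)*sqrt (pi)*exp (-μ^2/8)/2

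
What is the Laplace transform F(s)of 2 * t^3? 12/s^4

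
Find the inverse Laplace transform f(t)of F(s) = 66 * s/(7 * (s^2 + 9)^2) 11 * t * sin(3 * t)/7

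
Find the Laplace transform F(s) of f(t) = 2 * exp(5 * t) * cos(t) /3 2 * (s - 5) /(3 * ((s - 5) ^2 + 1) ) 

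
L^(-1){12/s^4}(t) 2 * t^3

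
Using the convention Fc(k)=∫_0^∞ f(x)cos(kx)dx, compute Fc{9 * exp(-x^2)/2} 9 * sqrt(pi) * exp(-k^2/4)/4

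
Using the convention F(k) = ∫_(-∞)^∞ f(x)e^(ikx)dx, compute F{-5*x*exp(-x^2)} -5*I*sqrt(pi)*k*exp(-k^2/4)/2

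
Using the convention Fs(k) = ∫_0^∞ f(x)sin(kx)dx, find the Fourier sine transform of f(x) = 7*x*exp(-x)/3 14*k/(3*(k^2 + 1)^2)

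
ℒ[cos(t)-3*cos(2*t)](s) s/(s^2+1)-3*s/(s^2+4)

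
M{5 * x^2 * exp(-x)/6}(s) 5 * gamma(s + 2)/6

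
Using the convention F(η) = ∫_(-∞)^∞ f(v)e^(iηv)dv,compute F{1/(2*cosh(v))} pi/(2*cosh(pi*η/2))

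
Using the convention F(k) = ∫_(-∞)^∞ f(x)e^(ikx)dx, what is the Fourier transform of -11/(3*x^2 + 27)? -11*pi*exp(-3*Abs(k))/9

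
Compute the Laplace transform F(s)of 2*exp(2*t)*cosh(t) 2*(s - 2)/((s - 2)^2 - 1)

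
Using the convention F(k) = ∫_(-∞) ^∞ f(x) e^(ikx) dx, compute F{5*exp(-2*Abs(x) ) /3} 20/(3*(k^2+4) ) 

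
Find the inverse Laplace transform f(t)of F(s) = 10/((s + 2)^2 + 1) 10*exp(-2*t)*sin(t)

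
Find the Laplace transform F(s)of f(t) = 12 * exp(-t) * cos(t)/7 12 * (s + 1)/(7 * ((s + 1)^2 + 1))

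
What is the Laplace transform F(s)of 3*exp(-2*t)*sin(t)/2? 3/(2*((s + 2)^2 + 1))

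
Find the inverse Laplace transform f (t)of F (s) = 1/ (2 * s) 1/2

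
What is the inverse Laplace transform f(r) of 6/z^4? r^3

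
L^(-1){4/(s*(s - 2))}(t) 4*exp(t)*sinh(t)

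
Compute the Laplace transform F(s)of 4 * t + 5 4/s^2 + 5/s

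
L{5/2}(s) 5/(2 * s)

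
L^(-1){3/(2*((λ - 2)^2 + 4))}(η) 3*exp(2*η)*sin(2*η)/4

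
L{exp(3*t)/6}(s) 1/(6*(s - 3))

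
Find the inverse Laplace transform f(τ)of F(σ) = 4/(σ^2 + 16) sin(4*τ)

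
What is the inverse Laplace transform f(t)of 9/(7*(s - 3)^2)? 9*t*exp(3*t)/7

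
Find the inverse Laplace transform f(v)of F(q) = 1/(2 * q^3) v^2/4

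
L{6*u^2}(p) 12/p^3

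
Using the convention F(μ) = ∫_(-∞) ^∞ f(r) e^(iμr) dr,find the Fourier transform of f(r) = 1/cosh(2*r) pi/(2*cosh(pi*μ/4) ) 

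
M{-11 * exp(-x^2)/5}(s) -11 * gamma(s/2)/10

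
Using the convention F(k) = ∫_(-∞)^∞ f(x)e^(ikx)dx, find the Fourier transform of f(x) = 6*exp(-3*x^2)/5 2*sqrt(3)*sqrt(pi)*exp(-k^2/12)/5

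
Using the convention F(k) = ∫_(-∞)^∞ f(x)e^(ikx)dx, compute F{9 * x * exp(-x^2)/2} 9 * I * sqrt(pi) * k * exp(-k^2/4)/4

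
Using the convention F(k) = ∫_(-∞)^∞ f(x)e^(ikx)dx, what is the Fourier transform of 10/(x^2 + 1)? 10 * pi * exp(-Abs(k))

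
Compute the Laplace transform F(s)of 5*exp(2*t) 5/(s - 2)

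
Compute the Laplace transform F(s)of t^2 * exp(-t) 2/(s + 1)^3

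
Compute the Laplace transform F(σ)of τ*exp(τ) (σ - 1)^(-2)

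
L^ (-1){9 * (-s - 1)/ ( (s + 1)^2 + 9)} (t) -9 * exp (-t) * cos (3 * t)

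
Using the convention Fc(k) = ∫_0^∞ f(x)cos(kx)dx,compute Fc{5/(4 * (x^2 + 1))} 5 * pi * exp(-k)/8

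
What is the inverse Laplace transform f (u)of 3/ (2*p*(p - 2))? 3*exp (u)*sinh (u)/2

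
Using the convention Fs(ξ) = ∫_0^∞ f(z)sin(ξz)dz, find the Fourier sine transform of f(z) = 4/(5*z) 2*pi/5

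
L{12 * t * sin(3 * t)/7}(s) 72 * s/(7 * (s^2 + 9)^2)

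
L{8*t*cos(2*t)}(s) 8*(s^2 - 4)/(s^2 + 4)^2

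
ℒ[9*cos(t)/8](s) 9*s/(8*(s^2 + 1))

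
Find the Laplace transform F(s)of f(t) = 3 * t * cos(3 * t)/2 3 * (s^2 - 9)/(2 * (s^2 + 9)^2)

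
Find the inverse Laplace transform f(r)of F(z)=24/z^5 r^4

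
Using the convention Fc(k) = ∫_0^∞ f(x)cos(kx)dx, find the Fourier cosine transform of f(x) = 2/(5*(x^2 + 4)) pi*exp(-2*k)/10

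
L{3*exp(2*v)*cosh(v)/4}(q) 3*(q - 2)/(4*((q - 2)^2 - 1))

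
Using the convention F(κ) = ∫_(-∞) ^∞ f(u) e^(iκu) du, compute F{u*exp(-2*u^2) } sqrt(2)*I*sqrt(pi)*κ*exp(-κ^2/8) /8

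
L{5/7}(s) 5/(7 * s) 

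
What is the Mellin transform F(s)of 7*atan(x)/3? -7*pi*sec(pi*s/2)/(6*s)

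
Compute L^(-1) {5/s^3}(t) 5*t^2/2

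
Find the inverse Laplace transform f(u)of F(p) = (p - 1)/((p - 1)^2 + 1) exp(u)*cos(u)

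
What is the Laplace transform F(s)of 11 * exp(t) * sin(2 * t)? 22/((s - 1)^2 + 4)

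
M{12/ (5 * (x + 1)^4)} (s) 2 * gamma (s) * gamma (4 - s)/5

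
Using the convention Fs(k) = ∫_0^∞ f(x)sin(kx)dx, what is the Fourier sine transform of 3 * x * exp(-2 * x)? 12 * k/(k^2 + 4)^2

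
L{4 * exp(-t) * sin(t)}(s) 4/((s + 1)^2 + 1)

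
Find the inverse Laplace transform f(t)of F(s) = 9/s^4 3*t^3/2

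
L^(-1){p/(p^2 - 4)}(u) cosh(2*u)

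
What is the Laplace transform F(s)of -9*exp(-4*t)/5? -9/(5*s+20)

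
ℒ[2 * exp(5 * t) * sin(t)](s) 2/((s - 5)^2+1)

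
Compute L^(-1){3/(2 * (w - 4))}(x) 3 * exp(4 * x)/2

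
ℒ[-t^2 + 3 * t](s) 3/s^2 - 2/s^3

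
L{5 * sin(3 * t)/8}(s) 15/(8 * (s^2 + 9))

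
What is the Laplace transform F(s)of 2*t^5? 240/s^6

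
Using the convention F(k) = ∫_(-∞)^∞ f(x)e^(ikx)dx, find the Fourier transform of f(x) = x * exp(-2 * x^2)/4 sqrt(2) * I * sqrt(pi) * k * exp(-k^2/8)/32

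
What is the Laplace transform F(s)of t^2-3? 2/s^3-3/s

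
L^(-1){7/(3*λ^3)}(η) 7*η^2/6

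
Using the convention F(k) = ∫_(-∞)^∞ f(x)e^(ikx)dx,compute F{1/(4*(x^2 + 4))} pi*exp(-2*Abs(k))/8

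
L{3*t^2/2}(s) 3/s^3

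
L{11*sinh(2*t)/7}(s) 22/(7*(s^2 - 4))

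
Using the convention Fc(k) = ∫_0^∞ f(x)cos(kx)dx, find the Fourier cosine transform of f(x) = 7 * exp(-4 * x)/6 14/(3 * (k^2+16))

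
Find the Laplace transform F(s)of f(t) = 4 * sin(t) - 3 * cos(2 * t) 4/(s^2 + 1) - 3 * s/(s^2 + 4)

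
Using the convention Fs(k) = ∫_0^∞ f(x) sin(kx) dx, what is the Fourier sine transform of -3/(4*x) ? -3*pi/8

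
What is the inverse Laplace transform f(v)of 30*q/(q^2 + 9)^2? 5*v*sin(3*v)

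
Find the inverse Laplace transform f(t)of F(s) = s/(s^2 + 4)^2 t*sin(2*t)/4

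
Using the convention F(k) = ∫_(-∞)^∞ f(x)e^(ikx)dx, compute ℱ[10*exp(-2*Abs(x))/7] 40/(7*(k^2 + 4))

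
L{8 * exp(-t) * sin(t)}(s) 8/((s + 1)^2 + 1)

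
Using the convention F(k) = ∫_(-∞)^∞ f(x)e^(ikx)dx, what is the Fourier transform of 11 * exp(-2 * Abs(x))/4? 11/(k^2+4)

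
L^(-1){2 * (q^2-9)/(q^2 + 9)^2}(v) 2 * v * cos(3 * v)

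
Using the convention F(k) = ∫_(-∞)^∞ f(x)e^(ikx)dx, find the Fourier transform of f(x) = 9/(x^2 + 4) 9 * pi * exp(-2 * Abs(k))/2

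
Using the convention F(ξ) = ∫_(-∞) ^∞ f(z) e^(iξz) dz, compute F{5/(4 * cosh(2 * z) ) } 5 * pi/(8 * cosh(pi * ξ/4) ) 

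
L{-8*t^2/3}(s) -16/(3*s^3)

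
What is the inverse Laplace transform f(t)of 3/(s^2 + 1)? 3 * sin(t)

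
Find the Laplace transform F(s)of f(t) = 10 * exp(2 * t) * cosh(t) 10 * (s - 2)/((s - 2)^2 - 1)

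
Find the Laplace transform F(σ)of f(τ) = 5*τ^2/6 5/(3*σ^3)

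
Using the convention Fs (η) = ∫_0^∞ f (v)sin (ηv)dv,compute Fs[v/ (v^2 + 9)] pi*exp (-3*η)/2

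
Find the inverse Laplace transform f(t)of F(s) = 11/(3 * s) 11/3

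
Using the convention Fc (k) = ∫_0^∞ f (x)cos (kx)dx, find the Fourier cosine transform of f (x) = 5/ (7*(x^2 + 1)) 5*pi*exp (-k)/14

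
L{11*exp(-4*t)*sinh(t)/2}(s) 11/(2*((s+4)^2-1))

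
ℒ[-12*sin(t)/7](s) -12/(7*s^2+7)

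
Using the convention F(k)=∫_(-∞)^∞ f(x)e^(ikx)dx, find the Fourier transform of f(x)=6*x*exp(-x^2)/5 3*I*sqrt(pi)*k*exp(-k^2/4)/5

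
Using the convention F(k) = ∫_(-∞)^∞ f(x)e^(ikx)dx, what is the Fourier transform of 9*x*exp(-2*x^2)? 9*sqrt(2)*I*sqrt(pi)*k*exp(-k^2/8)/8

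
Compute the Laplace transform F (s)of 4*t 4/s^2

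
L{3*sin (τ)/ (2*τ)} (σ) 3*atan (1/σ)/2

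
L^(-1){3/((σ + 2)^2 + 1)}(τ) 3*exp(-2*τ)*sin(τ)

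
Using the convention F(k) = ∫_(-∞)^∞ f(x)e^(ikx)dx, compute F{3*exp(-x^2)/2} 3*sqrt(pi)*exp(-k^2/4)/2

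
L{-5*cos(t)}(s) -5*s/(s^2 + 1)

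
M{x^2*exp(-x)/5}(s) gamma(s + 2)/5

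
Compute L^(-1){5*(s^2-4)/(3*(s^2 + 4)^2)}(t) 5*t*cos(2*t)/3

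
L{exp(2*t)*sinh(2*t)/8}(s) 1/(4*s*(s - 4))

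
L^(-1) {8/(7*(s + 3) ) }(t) 8*exp(-3*t) /7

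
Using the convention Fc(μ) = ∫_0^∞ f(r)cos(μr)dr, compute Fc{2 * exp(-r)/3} 2/(3 * (μ^2+1))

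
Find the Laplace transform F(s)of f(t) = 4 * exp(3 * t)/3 4/(3 * (s - 3))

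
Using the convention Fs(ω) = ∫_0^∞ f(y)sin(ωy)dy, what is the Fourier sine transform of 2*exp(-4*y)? 2*ω/(ω^2 + 16)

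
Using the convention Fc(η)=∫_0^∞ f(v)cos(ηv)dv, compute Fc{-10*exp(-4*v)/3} -40/(3*η^2 + 48)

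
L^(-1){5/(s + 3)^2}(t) 5*t*exp(-3*t)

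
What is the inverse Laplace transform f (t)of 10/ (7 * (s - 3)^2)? 10 * t * exp (3 * t)/7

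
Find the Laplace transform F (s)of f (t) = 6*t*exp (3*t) 6/ (s - 3)^2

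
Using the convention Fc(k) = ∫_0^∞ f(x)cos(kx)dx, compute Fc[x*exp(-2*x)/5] (4 - k^2)/(5*(k^2 + 4)^2)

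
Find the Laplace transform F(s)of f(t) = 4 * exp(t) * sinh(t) 4/(s * (s - 2))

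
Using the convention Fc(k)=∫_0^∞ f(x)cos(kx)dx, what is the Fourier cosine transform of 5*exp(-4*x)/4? 5/(k^2 + 16)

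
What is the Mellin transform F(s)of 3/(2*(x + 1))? 3*pi*csc(pi*s)/2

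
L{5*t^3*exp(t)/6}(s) 5/(s - 1)^4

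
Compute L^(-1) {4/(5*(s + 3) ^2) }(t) 4*t*exp(-3*t) /5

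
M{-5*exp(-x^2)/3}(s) -5*gamma(s/2)/6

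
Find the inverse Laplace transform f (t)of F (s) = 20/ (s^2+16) 5*sin (4*t)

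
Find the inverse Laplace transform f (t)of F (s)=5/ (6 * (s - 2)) 5 * exp (2 * t)/6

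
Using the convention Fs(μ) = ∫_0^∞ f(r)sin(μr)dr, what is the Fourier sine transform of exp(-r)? μ/(μ^2 + 1)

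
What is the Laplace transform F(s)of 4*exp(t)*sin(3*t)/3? 4/((s - 1)^2+9)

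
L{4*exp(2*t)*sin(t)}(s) 4/((s - 2)^2 + 1)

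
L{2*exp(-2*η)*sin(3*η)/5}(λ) 6/(5*((λ + 2)^2 + 9))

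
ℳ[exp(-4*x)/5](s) gamma(s)/(5*4^s)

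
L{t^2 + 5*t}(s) 5/s^2 + 2/s^3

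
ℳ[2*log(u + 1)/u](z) -2*pi*csc(pi*z)/(z - 1)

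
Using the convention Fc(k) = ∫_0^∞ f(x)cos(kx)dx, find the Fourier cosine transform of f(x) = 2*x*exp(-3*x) 2*(9 - k^2)/(k^2 + 9)^2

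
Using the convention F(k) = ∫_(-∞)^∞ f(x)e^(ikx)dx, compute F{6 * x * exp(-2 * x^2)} 3 * sqrt(2) * I * sqrt(pi) * k * exp(-k^2/8)/4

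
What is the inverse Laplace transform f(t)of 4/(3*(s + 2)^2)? 4*t*exp(-2*t)/3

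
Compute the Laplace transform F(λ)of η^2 2/λ^3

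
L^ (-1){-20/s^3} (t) -10*t^2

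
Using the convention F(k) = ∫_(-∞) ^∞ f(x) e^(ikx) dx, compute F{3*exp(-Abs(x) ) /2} 3/(k^2 + 1) 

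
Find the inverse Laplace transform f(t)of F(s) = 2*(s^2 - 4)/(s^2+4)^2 2*t*cos(2*t)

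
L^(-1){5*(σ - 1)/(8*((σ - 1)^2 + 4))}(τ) 5*exp(τ)*cos(2*τ)/8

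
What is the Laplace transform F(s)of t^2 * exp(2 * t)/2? (s - 2)^(-3)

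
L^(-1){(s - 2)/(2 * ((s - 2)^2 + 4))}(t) exp(2 * t) * cos(2 * t)/2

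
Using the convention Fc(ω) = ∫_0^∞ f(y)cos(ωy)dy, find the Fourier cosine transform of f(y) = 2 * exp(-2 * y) 4/(ω^2 + 4)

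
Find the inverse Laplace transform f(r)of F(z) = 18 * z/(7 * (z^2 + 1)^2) 9 * r * sin(r)/7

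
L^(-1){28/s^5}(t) 7*t^4/6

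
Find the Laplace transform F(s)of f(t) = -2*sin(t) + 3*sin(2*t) 6/(s^2 + 4)-2/(s^2 + 1)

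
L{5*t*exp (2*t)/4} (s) 5/ (4*(s - 2)^2)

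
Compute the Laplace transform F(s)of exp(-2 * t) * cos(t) (s+2)/((s+2)^2+1)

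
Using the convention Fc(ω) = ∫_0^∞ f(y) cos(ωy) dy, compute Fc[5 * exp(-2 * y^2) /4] 5 * sqrt(2) * sqrt(pi) * exp(-ω^2/8) /16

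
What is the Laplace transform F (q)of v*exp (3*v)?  (q - 3)^ (-2)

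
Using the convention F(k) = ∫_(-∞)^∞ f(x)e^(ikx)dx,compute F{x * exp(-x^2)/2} I * sqrt(pi) * k * exp(-k^2/4)/4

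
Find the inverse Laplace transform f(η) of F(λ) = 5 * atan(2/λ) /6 5 * sin(2 * η) /(6 * η) 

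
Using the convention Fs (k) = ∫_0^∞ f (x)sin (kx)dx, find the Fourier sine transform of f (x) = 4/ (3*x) 2*pi/3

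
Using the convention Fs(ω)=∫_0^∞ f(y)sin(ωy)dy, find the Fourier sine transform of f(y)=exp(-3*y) ω/(ω^2 + 9)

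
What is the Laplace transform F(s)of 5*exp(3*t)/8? 5/(8*(s - 3))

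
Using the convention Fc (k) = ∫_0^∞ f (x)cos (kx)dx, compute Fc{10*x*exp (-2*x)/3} 10*(4 - k^2)/ (3*(k^2 + 4)^2)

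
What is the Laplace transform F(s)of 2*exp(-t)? 2/(s + 1)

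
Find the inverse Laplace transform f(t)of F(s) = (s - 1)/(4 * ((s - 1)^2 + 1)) exp(t) * cos(t)/4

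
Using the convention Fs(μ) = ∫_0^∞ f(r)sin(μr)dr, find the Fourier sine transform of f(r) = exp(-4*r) μ/(μ^2 + 16)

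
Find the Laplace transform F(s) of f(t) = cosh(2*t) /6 s/(6*(s^2-4) ) 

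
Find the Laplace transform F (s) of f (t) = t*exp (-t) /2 1/ (2*(s + 1) ^2) 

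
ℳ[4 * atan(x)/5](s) -2 * pi * sec(pi * s/2)/(5 * s)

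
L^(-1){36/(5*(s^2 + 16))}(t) 9*sin(4*t)/5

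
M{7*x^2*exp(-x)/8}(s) 7*gamma(s + 2)/8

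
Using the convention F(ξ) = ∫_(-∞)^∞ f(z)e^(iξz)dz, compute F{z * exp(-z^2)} I * sqrt(pi) * ξ * exp(-ξ^2/4)/2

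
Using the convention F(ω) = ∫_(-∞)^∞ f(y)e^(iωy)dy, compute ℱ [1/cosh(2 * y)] pi/(2 * cosh(pi * ω/4))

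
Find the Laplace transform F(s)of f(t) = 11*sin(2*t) 22/(s^2+4)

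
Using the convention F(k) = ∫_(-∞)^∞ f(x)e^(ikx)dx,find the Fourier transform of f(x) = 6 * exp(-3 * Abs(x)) 36/(k^2 + 9)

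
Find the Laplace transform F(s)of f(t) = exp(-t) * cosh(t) (s + 1)/(s * (s + 2))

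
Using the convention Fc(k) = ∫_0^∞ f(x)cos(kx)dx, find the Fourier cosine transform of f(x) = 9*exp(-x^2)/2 9*sqrt(pi)*exp(-k^2/4)/4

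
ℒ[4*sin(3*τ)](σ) 12/(σ^2 + 9)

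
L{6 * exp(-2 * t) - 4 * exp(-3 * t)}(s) 6/(s + 2) - 4/(s + 3)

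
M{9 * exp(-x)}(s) 9 * gamma(s)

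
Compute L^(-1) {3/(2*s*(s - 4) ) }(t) 3*exp(2*t)*sinh(2*t) /4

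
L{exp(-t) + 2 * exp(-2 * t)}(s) 1/(s + 1) + 2/(s + 2)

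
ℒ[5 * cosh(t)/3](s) 5 * s/(3 * (s^2 - 1))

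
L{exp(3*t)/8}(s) 1/(8*(s - 3))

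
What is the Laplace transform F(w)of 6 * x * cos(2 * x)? 6 * (w^2 - 4)/(w^2 + 4)^2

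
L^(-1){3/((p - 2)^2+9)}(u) exp(2*u)*sin(3*u)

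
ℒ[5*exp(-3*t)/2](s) 5/(2*(s + 3))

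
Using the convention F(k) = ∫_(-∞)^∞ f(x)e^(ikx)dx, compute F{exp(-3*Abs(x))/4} 3/(2*(k^2 + 9))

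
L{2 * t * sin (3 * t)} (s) 12 * s/ (s^2+9)^2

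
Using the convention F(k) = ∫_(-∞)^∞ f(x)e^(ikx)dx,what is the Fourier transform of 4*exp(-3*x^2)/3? 4*sqrt(3)*sqrt(pi)*exp(-k^2/12)/9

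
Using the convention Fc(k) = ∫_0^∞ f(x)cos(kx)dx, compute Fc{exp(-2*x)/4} 1/(2*(k^2 + 4))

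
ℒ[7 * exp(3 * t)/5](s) 7/(5 * (s - 3))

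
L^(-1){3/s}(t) 3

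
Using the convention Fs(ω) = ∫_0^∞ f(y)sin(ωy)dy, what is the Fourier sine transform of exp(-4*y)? ω/(ω^2+16)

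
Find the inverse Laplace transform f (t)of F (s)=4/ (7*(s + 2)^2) 4*t*exp (-2*t)/7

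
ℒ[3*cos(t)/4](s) 3*s/(4*(s^2+1))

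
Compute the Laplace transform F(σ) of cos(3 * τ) σ/(σ^2 + 9) 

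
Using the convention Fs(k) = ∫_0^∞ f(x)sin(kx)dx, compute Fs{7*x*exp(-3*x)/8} 21*k/(4*(k^2 + 9)^2)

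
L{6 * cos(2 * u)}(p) 6 * p/(p^2 + 4)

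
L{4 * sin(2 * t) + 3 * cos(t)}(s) 8/(s^2 + 4) + 3 * s/(s^2 + 1)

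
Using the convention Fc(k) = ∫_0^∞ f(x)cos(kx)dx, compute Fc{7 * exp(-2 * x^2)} 7 * sqrt(2) * sqrt(pi) * exp(-k^2/8)/4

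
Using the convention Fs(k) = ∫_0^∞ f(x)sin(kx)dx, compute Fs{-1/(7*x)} -pi/14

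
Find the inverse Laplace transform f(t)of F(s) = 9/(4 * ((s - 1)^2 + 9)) 3 * exp(t) * sin(3 * t)/4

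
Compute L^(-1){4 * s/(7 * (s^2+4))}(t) 4 * cos(2 * t)/7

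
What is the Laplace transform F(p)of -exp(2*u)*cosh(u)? (2 - p)/((p - 2)^2 - 1)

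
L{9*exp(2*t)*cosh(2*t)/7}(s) 9*(s - 2)/(7*s*(s - 4))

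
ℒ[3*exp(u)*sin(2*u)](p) 6/((p - 1)^2 + 4)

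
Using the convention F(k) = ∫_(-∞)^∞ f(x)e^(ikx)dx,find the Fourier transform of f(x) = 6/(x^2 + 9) 2*pi*exp(-3*Abs(k))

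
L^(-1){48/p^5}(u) 2*u^4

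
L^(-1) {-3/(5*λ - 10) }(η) -3*exp(2*η) /5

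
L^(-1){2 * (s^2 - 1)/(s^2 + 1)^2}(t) 2 * t * cos(t)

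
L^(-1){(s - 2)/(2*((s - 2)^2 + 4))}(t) exp(2*t)*cos(2*t)/2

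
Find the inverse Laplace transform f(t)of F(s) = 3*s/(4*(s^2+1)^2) 3*t*sin(t)/8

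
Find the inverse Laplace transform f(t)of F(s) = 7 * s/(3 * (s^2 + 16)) 7 * cos(4 * t)/3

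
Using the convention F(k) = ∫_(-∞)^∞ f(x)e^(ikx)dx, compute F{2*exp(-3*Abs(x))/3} 4/(k^2 + 9)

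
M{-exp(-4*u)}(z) -gamma(z)/4^z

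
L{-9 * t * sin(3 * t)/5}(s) -54 * s/(5 * (s^2 + 9)^2)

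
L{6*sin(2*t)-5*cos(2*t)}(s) 12/(s^2 + 4)-5*s/(s^2 + 4)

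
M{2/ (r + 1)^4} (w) gamma (w) * gamma (4 - w)/3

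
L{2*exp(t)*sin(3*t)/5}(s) 6/(5*((s - 1)^2 + 9))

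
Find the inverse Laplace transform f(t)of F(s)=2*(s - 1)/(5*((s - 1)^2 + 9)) 2*exp(t)*cos(3*t)/5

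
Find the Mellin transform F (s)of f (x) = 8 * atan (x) -4 * pi * sec (pi * s/2)/s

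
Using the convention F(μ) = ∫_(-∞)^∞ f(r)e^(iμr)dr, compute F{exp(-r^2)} sqrt(pi)*exp(-μ^2/4)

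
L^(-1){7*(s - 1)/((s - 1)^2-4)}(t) 7*exp(t)*cosh(2*t)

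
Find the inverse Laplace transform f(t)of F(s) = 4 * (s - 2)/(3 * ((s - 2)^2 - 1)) 4 * exp(2 * t) * cosh(t)/3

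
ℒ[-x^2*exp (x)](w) -2/ (w - 1)^3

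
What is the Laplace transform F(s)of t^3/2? 3/s^4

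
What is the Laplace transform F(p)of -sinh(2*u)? -2/(p^2 - 4)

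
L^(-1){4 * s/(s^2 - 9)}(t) 4 * cosh(3 * t)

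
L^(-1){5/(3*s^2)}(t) 5*t/3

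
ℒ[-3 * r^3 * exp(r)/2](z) -9/(z - 1)^4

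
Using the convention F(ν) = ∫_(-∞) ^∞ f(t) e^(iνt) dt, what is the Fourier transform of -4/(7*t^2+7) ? -4*pi*exp(-Abs(ν) ) /7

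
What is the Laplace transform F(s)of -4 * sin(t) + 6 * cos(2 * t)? 6 * s/(s^2 + 4) - 4/(s^2 + 1)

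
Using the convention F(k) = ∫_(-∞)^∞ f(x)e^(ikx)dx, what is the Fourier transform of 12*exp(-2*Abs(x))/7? 48/(7*(k^2 + 4))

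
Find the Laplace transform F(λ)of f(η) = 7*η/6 7/(6*λ^2)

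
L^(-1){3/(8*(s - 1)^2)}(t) 3*t*exp(t)/8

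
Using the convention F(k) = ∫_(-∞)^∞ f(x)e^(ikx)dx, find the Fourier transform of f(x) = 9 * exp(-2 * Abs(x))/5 36/(5 * (k^2 + 4))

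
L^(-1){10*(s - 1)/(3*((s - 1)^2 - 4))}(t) 10*exp(t)*cosh(2*t)/3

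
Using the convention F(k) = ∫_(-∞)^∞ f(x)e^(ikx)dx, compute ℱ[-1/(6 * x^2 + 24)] -pi * exp(-2 * Abs(k))/12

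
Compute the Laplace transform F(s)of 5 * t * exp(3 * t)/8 5/(8 * (s - 3)^2)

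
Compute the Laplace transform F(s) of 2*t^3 12/s^4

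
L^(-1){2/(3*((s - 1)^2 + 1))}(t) 2*exp(t)*sin(t)/3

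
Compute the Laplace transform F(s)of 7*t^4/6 28/s^5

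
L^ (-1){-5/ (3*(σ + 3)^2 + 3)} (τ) -5*exp (-3*τ)*sin (τ)/3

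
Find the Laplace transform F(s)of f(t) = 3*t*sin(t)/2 3*s/(s^2 + 1)^2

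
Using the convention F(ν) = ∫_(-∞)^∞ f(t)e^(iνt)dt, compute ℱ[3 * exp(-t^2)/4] 3 * sqrt(pi) * exp(-ν^2/4)/4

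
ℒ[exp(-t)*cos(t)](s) (s + 1)/((s + 1)^2 + 1)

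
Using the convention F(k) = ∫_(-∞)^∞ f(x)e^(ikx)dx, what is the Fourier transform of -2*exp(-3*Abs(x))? -12/(k^2 + 9)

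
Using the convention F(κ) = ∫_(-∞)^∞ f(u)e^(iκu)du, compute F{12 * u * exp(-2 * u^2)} 3 * sqrt(2) * I * sqrt(pi) * κ * exp(-κ^2/8)/2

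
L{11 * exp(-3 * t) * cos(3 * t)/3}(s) 11 * (s + 3)/(3 * ((s + 3)^2 + 9))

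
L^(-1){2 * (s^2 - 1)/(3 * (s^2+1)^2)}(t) 2 * t * cos(t)/3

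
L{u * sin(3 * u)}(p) 6 * p/(p^2 + 9)^2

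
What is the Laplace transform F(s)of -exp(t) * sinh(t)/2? -1/(2 * s * (s - 2))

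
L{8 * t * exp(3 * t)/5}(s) 8/(5 * (s - 3)^2)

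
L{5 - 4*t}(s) 5/s - 4/s^2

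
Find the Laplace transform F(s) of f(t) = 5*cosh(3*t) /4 5*s/(4*(s^2 - 9) ) 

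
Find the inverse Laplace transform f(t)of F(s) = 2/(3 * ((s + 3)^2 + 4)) exp(-3 * t) * sin(2 * t)/3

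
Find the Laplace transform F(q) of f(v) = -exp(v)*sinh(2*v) -2/((q - 1) ^2-4) 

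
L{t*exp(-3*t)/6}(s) 1/(6*(s + 3)^2)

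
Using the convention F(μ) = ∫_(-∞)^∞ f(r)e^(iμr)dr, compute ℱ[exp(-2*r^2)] sqrt(2)*sqrt(pi)*exp(-μ^2/8)/2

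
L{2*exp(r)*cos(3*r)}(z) 2*(z - 1)/((z - 1)^2+9)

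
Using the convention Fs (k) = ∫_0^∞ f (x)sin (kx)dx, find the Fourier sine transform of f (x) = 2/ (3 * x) pi/3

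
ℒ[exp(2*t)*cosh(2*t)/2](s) (s - 2)/(2*s*(s - 4))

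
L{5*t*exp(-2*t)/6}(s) 5/(6*(s + 2)^2)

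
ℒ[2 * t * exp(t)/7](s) 2/(7 * (s - 1)^2)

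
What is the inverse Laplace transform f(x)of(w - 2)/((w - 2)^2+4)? exp(2*x)*cos(2*x)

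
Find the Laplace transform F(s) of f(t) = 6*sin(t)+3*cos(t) 6/(s^2+1)+3*s/(s^2+1) 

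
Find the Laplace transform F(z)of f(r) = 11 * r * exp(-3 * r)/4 11/(4 * (z + 3)^2)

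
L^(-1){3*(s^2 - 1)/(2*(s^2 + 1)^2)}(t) 3*t*cos(t)/2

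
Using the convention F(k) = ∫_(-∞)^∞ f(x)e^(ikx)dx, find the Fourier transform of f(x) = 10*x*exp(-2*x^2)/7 5*sqrt(2)*I*sqrt(pi)*k*exp(-k^2/8)/28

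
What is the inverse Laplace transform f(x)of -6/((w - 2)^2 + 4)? -3 * exp(2 * x) * sin(2 * x)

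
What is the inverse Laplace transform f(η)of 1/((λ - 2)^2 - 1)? exp(2 * η) * sinh(η)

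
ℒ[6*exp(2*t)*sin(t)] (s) 6/((s - 2)^2 + 1)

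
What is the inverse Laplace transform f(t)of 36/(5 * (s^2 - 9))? 12 * sinh(3 * t)/5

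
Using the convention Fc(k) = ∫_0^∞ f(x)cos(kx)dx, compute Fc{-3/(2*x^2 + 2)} -3*pi*exp(-k)/4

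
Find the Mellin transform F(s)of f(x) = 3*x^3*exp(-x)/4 3*gamma(s + 3)/4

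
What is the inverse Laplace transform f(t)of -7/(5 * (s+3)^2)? -7 * t * exp(-3 * t)/5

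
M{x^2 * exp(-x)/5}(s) gamma(s + 2)/5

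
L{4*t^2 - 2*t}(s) 8/s^3 - 2/s^2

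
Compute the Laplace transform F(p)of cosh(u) p/(p^2 - 1)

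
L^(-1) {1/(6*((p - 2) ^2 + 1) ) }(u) exp(2*u)*sin(u) /6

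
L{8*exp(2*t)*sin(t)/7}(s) 8/(7*((s - 2)^2 + 1))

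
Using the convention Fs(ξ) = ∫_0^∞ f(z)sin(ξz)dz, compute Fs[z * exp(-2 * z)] 4 * ξ/(ξ^2+4)^2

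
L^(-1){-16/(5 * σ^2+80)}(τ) -4 * sin(4 * τ)/5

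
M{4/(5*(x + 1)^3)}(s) 2*pi*(s - 2)*(s - 1)/(5*sin(pi*s))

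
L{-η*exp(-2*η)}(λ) -1/(λ + 2)^2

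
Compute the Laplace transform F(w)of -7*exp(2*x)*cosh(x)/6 7*(2 - w)/(6*((w - 2)^2 - 1))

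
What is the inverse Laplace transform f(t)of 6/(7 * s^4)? t^3/7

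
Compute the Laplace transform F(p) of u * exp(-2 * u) (p+2) ^(-2) 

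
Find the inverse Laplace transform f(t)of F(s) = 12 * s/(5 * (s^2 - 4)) 12 * cosh(2 * t)/5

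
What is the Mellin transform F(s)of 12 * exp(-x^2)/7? 6 * gamma(s/2)/7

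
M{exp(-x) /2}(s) gamma(s) /2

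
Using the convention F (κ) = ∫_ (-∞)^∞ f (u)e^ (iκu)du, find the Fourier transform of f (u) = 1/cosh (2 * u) pi/ (2 * cosh (pi * κ/4))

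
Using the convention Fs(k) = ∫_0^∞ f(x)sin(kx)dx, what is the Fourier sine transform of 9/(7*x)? 9*pi/14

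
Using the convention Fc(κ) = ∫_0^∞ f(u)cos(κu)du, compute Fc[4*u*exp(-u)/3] 4*(1 - κ^2)/(3*(κ^2+1)^2)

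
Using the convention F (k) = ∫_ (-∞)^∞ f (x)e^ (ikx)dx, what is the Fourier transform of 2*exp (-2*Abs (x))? 8/ (k^2 + 4)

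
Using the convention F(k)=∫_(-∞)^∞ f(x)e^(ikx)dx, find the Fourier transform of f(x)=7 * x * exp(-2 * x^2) 7 * sqrt(2) * I * sqrt(pi) * k * exp(-k^2/8)/8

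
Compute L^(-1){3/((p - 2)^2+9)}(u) exp(2 * u) * sin(3 * u)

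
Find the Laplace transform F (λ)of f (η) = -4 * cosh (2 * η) -4 * λ/ (λ^2-4)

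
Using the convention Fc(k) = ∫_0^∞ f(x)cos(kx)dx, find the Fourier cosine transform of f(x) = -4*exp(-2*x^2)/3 -sqrt(2)*sqrt(pi)*exp(-k^2/8)/3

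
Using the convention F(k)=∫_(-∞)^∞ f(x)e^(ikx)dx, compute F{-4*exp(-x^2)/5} -4*sqrt(pi)*exp(-k^2/4)/5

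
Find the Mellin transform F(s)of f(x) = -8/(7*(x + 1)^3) -4*pi*(s - 2)*(s - 1)/(7*sin(pi*s))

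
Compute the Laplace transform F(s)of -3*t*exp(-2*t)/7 -3/(7*(s + 2)^2)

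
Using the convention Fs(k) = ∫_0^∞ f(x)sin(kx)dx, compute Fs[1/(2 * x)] pi/4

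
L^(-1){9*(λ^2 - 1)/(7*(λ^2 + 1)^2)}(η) 9*η*cos(η)/7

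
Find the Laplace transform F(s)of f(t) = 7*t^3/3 14/s^4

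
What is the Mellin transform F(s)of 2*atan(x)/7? -pi*sec(pi*s/2)/(7*s)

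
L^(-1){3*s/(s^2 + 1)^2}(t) 3*t*sin(t)/2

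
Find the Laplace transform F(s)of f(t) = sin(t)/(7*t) atan(1/s)/7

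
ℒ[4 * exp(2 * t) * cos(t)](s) 4 * (s - 2) /((s - 2) ^2 + 1) 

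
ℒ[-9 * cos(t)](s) -9 * s/(s^2 + 1)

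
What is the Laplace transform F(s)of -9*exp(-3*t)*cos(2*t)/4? 9*(-s - 3)/(4*((s + 3)^2 + 4))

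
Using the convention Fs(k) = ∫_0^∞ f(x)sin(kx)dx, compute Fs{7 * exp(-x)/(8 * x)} 7 * atan(k)/8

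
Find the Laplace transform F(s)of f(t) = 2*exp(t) 2/(s - 1)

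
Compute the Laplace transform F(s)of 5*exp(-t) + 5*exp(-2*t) 5/(s + 1) + 5/(s + 2)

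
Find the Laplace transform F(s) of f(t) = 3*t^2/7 6/(7*s^3) 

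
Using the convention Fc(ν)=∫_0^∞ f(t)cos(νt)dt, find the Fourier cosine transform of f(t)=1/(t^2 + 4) pi * exp(-2 * ν)/4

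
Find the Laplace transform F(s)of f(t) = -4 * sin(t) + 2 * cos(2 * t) 2 * s/(s^2 + 4) - 4/(s^2 + 1)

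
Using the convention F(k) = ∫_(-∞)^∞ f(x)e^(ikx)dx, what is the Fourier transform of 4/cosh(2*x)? 2*pi/cosh(pi*k/4)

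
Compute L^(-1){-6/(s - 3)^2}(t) -6*t*exp(3*t)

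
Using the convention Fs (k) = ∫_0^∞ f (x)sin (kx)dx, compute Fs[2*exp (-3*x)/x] 2*atan (k/3)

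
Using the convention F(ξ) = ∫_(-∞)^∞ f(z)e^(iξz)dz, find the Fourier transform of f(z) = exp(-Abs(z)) 2/(ξ^2 + 1)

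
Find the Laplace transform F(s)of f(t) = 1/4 1/(4 * s)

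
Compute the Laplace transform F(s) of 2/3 2/(3*s) 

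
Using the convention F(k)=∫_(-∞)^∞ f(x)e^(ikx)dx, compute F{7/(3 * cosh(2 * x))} 7 * pi/(6 * cosh(pi * k/4))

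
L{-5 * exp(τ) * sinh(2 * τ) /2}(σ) -5/((σ - 1) ^2 - 4) 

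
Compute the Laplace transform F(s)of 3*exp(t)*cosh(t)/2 3*(s - 1)/(2*s*(s - 2))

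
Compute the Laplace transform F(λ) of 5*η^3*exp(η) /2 15/(λ - 1) ^4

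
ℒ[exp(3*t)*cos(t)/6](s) (s - 3)/(6*((s - 3)^2 + 1))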